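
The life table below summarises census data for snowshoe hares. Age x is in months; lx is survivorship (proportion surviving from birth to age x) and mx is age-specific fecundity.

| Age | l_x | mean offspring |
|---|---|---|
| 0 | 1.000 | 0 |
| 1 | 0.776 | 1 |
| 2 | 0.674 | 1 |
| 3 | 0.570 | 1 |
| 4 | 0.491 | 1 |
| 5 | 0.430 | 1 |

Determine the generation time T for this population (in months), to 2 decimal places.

2.70

lx·mx: 0, 0.776, 0.674, 0.57, 0.491, 0.43 → R0 = 2.941
x·lx·mx: 0, 0.776, 1.348, 1.71, 1.964, 2.15 → Σ = 7.948
T = 7.948 / 2.941 = 2.702482… → 2.70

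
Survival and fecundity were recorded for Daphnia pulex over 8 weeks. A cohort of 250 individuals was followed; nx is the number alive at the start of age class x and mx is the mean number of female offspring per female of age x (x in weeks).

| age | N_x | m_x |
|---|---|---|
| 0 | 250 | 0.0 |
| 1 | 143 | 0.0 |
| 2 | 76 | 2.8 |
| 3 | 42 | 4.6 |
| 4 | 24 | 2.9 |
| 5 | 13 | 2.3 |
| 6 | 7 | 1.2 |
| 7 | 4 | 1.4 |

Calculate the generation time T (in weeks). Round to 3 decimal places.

2.931

lx = nx/n0 = nx/250: 1, 0.572, 0.304, 0.168, 0.096, 0.052, 0.028, 0.016
lx·mx: 0, 0, 0.8512, 0.7728, 0.2784, 0.1196, 0.0336, 0.0224 → R0 = 2.078
x·lx·mx: 0, 0, 1.7024, 2.3184, 1.1136, 0.598, 0.2016, 0.1568 → Σ = 6.0908
T = 6.0908 / 2.078 = 2.931088… → 2.931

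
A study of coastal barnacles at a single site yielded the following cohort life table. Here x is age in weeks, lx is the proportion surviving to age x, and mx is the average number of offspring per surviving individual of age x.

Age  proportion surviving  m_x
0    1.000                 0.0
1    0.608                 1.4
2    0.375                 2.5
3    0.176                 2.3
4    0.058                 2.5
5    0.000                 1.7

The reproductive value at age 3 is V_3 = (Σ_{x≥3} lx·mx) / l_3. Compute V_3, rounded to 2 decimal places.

3.12

lx·mx for x ≥ 3: 0.4048, 0.145, 0 → sum = 0.5498
V_3 = 0.5498 / l_3 = 0.5498 / 0.176 = 3.123864… → 3.12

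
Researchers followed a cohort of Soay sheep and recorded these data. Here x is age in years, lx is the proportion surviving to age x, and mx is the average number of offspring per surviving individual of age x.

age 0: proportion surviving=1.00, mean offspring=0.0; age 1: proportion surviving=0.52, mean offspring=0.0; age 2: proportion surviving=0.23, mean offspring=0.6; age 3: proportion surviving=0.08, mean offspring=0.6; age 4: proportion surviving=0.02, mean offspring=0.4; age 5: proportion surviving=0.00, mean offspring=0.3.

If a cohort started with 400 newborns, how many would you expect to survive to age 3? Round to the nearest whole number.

Expected survivors = N0 · l_3 = 400 × 0.08 = 32 → 32

32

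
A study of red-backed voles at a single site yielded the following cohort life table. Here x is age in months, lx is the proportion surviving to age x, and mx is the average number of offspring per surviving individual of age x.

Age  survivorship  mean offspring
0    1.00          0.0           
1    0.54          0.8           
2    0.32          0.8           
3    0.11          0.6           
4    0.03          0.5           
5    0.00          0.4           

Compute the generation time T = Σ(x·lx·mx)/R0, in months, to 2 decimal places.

lx·mx: 0, 0.432, 0.256, 0.066, 0.015, 0 → R0 = 0.769
x·lx·mx: 0, 0.432, 0.512, 0.198, 0.06, 0 → Σ = 1.202
T = 1.202 / 0.769 = 1.563069… → 1.56

1.56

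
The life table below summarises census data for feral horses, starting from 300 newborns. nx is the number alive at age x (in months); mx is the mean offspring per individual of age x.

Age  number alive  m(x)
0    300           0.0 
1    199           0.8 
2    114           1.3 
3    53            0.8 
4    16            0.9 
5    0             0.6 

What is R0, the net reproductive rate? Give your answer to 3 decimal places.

1.214

lx = nx/n0 = nx/300: 1, 0.66333…, 0.38, 0.17667…, 0.05333…, 0
lx·mx by age: 0, 0.530667…, 0.494, 0.141333…, 0.048…, 0
R0 = Σ lx·mx = 1.214… → 1.214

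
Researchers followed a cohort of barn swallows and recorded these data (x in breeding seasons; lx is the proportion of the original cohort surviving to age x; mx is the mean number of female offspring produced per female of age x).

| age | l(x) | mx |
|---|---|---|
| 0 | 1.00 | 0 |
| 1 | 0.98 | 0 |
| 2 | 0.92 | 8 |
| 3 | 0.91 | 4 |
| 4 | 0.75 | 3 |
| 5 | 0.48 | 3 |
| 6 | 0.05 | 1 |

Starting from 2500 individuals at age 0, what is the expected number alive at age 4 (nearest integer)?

1875

Expected survivors = N0 · l_4 = 2500 × 0.75 = 1875 → 1875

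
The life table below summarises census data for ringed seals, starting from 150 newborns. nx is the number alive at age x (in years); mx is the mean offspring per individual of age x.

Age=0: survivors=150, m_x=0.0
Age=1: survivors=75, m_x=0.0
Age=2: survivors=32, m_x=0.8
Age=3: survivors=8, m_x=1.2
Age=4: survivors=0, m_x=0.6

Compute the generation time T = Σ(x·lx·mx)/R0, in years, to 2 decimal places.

2.27

lx = nx/n0 = nx/150: 1, 0.5, 0.21333…, 0.05333…, 0
lx·mx: 0, 0, 0.170667…, 0.064…, 0 → R0 = 0.234667…
x·lx·mx: 0, 0, 0.341333…, 0.192…, 0 → Σ = 0.533333…
T = 0.533333… / 0.234667… = 2.272727… → 2.27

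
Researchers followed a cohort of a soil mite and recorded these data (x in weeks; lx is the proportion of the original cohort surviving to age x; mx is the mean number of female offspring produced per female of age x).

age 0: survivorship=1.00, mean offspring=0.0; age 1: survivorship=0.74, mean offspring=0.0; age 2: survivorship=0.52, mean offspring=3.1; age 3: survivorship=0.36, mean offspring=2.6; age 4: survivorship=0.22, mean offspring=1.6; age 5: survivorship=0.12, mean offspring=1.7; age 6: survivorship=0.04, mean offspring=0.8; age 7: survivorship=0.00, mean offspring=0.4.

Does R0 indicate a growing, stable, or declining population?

R0 = Σ lx·mx = 0 + 0 + 1.612 + 0.936 + 0.352 + 0.204 + 0.032 + 0 = 3.136
R0 > 1, so the population is growing.

growing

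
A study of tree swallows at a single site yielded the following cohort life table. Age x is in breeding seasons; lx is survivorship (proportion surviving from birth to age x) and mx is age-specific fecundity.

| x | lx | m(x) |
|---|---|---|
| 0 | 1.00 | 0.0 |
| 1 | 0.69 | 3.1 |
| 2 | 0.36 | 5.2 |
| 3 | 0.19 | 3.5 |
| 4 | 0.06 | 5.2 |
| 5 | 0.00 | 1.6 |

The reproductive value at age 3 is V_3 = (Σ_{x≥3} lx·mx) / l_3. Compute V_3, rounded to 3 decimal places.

lx·mx for x ≥ 3: 0.665, 0.312, 0 → sum = 0.977
V_3 = 0.977 / l_3 = 0.977 / 0.19 = 5.142105… → 5.142

5.142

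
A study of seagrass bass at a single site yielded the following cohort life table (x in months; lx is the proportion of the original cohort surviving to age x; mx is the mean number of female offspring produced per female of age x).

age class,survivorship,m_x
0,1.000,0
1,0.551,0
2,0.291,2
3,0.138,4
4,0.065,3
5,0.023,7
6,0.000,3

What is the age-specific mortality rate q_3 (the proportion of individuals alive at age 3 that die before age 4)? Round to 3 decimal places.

0.529

q_3 = (l_3 − l_4) / l_3 = (0.138 − 0.065) / 0.138
     = 0.073 / 0.138 = 0.528986… → 0.529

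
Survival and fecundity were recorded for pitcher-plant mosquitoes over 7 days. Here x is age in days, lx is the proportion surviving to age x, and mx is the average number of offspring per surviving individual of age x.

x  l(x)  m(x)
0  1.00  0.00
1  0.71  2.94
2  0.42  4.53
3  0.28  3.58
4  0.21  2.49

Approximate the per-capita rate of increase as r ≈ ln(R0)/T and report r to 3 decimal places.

R0 = Σ lx·mx = 0 + 2.0874 + 1.9026 + 1.0024 + 0.5229 = 5.5153
Σ x·lx·mx = 10.9914; T = 10.9914/5.5153 = 1.99289…
r ≈ ln(R0)/T = ln(5.5153)/1.99289… = 0.85681… → 0.857

0.857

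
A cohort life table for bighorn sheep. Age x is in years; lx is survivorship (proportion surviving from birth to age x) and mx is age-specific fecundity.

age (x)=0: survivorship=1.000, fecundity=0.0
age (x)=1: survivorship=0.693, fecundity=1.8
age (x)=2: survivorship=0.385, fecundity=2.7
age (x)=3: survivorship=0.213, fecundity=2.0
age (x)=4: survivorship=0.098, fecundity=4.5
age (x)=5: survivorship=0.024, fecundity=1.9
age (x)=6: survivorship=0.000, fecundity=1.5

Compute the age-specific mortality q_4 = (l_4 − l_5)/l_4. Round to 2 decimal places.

0.76

q_4 = (l_4 − l_5) / l_4 = (0.098 − 0.024) / 0.098
     = 0.074 / 0.098 = 0.755102… → 0.76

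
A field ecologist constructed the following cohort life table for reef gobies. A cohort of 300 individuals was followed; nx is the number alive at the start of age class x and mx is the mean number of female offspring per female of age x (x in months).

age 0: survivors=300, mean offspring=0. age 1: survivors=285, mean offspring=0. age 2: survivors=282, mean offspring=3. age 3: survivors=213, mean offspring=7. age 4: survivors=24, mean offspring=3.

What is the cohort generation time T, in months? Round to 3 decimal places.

2.679

lx = nx/n0 = nx/300: 1, 0.95, 0.94, 0.71, 0.08
lx·mx: 0, 0, 2.82, 4.97, 0.24 → R0 = 8.03
x·lx·mx: 0, 0, 5.64, 14.91, 0.96 → Σ = 21.51
T = 21.51 / 8.03 = 2.678705… → 2.679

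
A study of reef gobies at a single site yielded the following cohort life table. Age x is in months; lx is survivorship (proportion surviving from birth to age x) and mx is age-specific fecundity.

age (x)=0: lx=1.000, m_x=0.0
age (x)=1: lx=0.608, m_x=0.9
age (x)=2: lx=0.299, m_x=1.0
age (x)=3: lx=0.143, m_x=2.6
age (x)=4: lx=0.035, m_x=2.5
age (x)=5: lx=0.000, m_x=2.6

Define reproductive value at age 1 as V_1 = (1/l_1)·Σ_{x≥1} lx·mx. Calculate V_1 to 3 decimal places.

lx·mx for x ≥ 1: 0.5472, 0.299, 0.3718, 0.0875, 0 → sum = 1.3055
V_1 = 1.3055 / l_1 = 1.3055 / 0.608 = 2.147204… → 2.147

2.147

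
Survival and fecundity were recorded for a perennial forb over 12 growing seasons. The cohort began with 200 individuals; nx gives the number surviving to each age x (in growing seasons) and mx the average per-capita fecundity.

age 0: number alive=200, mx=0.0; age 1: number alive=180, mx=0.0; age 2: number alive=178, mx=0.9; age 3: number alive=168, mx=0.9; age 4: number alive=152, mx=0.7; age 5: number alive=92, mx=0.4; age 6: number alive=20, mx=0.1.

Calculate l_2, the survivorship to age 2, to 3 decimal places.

l_2 = n_2/n_0 = 178/200 = 0.89 → 0.890

0.890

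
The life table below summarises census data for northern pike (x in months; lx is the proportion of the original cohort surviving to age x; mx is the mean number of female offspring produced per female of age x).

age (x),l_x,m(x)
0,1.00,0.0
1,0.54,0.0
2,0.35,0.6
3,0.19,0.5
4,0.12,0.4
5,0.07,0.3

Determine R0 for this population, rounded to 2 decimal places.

lx·mx by age: 0, 0, 0.21, 0.095, 0.048, 0.021
R0 = Σ lx·mx = 0.374 → 0.37

0.37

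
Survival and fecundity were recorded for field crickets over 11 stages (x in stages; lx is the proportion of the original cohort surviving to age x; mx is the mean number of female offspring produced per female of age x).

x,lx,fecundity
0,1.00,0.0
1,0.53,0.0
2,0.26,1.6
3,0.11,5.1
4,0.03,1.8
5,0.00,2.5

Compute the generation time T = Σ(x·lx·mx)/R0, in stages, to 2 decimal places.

lx·mx: 0, 0, 0.416, 0.561, 0.054, 0 → R0 = 1.031
x·lx·mx: 0, 0, 0.832, 1.683, 0.216, 0 → Σ = 2.731
T = 2.731 / 1.031 = 2.648885… → 2.65

2.65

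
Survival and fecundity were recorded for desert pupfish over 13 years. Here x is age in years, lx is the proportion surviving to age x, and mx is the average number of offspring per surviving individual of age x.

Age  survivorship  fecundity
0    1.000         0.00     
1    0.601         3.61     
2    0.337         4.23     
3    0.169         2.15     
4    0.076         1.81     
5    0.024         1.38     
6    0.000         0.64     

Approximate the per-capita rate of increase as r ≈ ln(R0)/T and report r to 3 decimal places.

R0 = Σ lx·mx = 0 + 2.16961 + 1.42551 + 0.36335 + 0.13756 + 0.03312 + 0 = 4.12915
Σ x·lx·mx = 6.82652; T = 6.82652/4.12915 = 1.65325…
r ≈ ln(R0)/T = ln(4.12915)/1.65325… = 0.85775… → 0.858

0.858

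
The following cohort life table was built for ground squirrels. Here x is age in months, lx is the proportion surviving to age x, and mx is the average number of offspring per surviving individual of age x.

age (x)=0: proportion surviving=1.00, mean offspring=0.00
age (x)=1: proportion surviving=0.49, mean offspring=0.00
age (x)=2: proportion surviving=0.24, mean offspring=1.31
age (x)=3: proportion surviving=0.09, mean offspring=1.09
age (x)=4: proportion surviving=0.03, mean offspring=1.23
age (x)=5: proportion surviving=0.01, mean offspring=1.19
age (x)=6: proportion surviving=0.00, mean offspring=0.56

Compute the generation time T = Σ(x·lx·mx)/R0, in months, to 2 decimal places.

2.45

lx·mx: 0, 0, 0.3144, 0.0981, 0.0369, 0.0119, 0 → R0 = 0.4613
x·lx·mx: 0, 0, 0.6288, 0.2943, 0.1476, 0.0595, 0 → Σ = 1.1302
T = 1.1302 / 0.4613 = 2.450033… → 2.45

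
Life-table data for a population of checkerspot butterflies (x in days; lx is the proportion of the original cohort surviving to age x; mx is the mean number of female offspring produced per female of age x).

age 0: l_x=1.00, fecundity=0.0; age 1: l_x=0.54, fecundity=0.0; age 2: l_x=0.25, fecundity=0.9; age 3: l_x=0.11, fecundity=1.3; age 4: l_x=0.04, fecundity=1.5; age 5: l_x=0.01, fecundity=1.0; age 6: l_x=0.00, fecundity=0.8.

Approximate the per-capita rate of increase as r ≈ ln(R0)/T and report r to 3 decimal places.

-0.309

R0 = Σ lx·mx = 0 + 0 + 0.225 + 0.143 + 0.06 + 0.01 + 0 = 0.438
Σ x·lx·mx = 1.169; T = 1.169/0.438 = 2.66895…
r ≈ ln(R0)/T = ln(0.438)/2.66895… = -0.30931… → -0.309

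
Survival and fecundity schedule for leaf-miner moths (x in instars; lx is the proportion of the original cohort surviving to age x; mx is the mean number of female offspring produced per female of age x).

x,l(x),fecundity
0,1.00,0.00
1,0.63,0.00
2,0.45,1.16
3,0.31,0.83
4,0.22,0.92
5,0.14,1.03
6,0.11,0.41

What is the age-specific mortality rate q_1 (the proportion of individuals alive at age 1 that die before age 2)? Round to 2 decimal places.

q_1 = (l_1 − l_2) / l_1 = (0.63 − 0.45) / 0.63
     = 0.18 / 0.63 = 0.285714… → 0.29

0.29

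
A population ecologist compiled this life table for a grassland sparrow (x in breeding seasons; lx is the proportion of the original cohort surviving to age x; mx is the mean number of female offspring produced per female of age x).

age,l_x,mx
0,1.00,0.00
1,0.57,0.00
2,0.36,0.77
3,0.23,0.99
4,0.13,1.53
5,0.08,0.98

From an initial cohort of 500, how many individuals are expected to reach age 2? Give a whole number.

Expected survivors = N0 · l_2 = 500 × 0.36 = 180 → 180

180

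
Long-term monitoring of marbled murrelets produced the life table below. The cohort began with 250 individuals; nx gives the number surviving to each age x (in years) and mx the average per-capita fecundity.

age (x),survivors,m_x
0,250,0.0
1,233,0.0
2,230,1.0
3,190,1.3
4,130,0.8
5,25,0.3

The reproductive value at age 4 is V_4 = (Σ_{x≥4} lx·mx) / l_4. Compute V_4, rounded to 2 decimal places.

0.86

lx = nx/n0 = nx/250: 1, 0.932, 0.92, 0.76, 0.52, 0.1
lx·mx for x ≥ 4: 0.416, 0.03 → sum = 0.446
V_4 = 0.446 / l_4 = 0.446 / 0.52 = 0.857692… → 0.86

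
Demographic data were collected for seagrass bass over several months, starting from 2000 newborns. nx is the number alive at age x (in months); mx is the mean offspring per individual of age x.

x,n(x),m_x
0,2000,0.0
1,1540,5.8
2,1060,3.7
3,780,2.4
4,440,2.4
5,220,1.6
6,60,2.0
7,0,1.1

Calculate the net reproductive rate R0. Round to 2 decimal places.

lx = nx/n0 = nx/2000: 1, 0.77, 0.53, 0.39, 0.22, 0.11, 0.03, 0
lx·mx by age: 0, 4.466, 1.961, 0.936, 0.528, 0.176, 0.06, 0
R0 = Σ lx·mx = 8.127 → 8.13

8.13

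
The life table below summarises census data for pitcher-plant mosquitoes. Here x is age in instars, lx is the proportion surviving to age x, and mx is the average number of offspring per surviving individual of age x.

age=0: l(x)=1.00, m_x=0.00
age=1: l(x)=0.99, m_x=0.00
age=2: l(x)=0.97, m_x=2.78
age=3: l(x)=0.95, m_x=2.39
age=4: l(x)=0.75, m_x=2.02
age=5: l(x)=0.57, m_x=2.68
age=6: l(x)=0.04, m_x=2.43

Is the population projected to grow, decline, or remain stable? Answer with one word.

R0 = Σ lx·mx = 0 + 0 + 2.6966 + 2.2705 + 1.515 + 1.5276 + 0.0972 = 8.1069
R0 > 1, so the population is growing.

growing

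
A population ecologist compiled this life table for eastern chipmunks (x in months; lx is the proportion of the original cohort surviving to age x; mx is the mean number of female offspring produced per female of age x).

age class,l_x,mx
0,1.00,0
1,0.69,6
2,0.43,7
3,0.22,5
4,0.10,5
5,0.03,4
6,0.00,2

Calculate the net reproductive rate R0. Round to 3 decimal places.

lx·mx by age: 0, 4.14, 3.01, 1.1, 0.5, 0.12, 0
R0 = Σ lx·mx = 8.87 → 8.870

8.870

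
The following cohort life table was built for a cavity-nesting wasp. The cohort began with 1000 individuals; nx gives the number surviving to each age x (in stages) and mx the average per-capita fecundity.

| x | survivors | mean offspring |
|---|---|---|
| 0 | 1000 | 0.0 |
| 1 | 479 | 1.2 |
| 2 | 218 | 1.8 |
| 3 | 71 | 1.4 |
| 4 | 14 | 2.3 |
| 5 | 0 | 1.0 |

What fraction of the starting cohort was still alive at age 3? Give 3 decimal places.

l_3 = n_3/n_0 = 71/1000 = 0.071 → 0.071

0.071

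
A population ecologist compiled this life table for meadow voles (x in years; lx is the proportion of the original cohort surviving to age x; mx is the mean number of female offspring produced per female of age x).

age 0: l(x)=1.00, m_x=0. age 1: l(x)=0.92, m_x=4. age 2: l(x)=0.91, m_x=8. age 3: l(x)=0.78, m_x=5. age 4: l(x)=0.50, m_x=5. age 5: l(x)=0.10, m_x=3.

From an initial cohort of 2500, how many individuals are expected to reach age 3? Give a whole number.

1950

Expected survivors = N0 · l_3 = 2500 × 0.78 = 1950 → 1950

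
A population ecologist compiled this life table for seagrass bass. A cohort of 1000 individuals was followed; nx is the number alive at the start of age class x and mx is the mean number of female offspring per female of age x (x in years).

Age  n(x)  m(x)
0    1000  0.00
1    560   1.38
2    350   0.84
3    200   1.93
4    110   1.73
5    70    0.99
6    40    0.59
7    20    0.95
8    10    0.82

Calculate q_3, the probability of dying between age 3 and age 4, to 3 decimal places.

lx = nx/n0 = nx/1000: 1, 0.56, 0.35, 0.2, 0.11, 0.07, 0.04, 0.02, 0.01
q_3 = (l_3 − l_4) / l_3 = (0.2 − 0.11) / 0.2
     = 0.09 / 0.2 = 0.45 → 0.450

0.450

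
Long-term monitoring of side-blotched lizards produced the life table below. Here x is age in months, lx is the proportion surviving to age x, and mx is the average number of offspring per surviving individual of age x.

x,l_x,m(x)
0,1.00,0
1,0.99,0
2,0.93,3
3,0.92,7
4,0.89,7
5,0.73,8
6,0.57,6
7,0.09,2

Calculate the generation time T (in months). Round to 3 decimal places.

lx·mx: 0, 0, 2.79, 6.44, 6.23, 5.84, 3.42, 0.18 → R0 = 24.9
x·lx·mx: 0, 0, 5.58, 19.32, 24.92, 29.2, 20.52, 1.26 → Σ = 100.8
T = 100.8 / 24.9 = 4.048193… → 4.048

4.048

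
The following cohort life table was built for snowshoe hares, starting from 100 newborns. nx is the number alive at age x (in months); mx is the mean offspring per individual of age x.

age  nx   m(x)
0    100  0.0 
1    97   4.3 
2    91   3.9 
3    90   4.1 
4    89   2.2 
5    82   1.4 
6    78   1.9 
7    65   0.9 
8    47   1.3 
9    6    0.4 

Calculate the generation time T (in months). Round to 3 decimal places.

lx = nx/n0 = nx/100: 1, 0.97, 0.91, 0.9, 0.89, 0.82, 0.78, 0.65, 0.47, 0.06
lx·mx: 0, 4.171, 3.549, 3.69, 1.958, 1.148, 1.482, 0.585, 0.611, 0.024 → R0 = 17.218
x·lx·mx: 0, 4.171, 7.098, 11.07, 7.832, 5.74, 8.892, 4.095, 4.888, 0.216 → Σ = 54.002
T = 54.002 / 17.218 = 3.136369… → 3.136

3.136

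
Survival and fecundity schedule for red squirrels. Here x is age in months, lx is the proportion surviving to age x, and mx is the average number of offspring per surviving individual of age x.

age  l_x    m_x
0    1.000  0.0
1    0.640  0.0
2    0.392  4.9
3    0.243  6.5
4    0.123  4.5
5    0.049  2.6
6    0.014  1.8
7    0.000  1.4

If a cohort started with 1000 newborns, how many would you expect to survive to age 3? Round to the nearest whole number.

Expected survivors = N0 · l_3 = 1000 × 0.243 = 243 → 243

243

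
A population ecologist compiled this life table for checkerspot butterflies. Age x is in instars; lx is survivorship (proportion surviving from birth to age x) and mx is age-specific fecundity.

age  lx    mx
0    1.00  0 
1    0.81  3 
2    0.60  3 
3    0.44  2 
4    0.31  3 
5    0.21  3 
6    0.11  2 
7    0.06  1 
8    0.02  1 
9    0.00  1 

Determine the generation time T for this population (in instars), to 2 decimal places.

lx·mx: 0, 2.43, 1.8, 0.88, 0.93, 0.63, 0.22, 0.06, 0.02, 0 → R0 = 6.97
x·lx·mx: 0, 2.43, 3.6, 2.64, 3.72, 3.15, 1.32, 0.42, 0.16, 0 → Σ = 17.44
T = 17.44 / 6.97 = 2.502152… → 2.50

2.50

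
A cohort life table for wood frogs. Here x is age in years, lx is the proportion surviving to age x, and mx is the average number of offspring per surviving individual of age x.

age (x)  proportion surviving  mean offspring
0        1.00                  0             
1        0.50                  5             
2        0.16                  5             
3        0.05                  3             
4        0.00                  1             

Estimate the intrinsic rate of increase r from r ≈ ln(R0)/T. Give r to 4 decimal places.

R0 = Σ lx·mx = 0 + 2.5 + 0.8 + 0.15 + 0 = 3.45
Σ x·lx·mx = 4.55; T = 4.55/3.45 = 1.31884…
r ≈ ln(R0)/T = ln(3.45)/1.31884… = 0.938987… → 0.9390

0.9390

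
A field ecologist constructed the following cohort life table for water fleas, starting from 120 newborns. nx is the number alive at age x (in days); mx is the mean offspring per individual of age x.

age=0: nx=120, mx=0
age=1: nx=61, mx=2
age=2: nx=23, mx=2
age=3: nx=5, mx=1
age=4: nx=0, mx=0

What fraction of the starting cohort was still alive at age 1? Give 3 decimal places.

0.508

l_1 = n_1/n_0 = 61/120 = 0.508333… → 0.508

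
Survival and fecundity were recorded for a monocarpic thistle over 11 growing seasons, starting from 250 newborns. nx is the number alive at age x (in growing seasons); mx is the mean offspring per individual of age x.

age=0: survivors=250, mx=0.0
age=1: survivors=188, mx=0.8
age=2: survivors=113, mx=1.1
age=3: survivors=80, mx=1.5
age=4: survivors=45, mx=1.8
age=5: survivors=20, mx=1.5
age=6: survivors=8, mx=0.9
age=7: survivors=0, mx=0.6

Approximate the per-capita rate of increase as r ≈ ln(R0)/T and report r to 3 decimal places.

0.289

lx = nx/n0 = nx/250: 1, 0.752, 0.452, 0.32, 0.18, 0.08, 0.032, 0
R0 = Σ lx·mx = 0 + 0.6016 + 0.4972 + 0.48 + 0.324 + 0.12 + 0.0288 + 0 = 2.0516
Σ x·lx·mx = 5.1048; T = 5.1048/2.0516 = 2.4882…
r ≈ ln(R0)/T = ln(2.0516)/2.4882… = 0.28881… → 0.289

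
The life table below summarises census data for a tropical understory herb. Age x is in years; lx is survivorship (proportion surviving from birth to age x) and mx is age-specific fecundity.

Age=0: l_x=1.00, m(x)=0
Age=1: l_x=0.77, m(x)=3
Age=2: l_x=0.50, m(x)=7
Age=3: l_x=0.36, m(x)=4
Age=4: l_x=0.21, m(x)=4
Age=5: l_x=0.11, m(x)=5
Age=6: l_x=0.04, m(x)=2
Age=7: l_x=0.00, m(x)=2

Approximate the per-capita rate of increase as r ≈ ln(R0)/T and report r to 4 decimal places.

0.9339

R0 = Σ lx·mx = 0 + 2.31 + 3.5 + 1.44 + 0.84 + 0.55 + 0.08 + 0 = 8.72
Σ x·lx·mx = 20.22; T = 20.22/8.72 = 2.31881…
r ≈ ln(R0)/T = ln(8.72)/2.31881… = 0.933937… → 0.9339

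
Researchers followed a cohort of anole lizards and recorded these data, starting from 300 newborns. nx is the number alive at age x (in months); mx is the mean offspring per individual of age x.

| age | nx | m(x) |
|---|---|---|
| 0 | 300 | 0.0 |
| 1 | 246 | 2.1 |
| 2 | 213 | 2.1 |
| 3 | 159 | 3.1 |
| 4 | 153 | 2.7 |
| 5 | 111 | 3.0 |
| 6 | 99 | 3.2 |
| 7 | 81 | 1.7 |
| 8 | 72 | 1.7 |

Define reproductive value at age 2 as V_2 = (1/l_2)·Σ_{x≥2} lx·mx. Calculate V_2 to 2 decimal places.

10.63

lx = nx/n0 = nx/300: 1, 0.82, 0.71, 0.53, 0.51, 0.37, 0.33, 0.27, 0.24
lx·mx for x ≥ 2: 1.491, 1.643, 1.377, 1.11, 1.056, 0.459, 0.408 → sum = 7.544
V_2 = 7.544 / l_2 = 7.544 / 0.71 = 10.625352… → 10.63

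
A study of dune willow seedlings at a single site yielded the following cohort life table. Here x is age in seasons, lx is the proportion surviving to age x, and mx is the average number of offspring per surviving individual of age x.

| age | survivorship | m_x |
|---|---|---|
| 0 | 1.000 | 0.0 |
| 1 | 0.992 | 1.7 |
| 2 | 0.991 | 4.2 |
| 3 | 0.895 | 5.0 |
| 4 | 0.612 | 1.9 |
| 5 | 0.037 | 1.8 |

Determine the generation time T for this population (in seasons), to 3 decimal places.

lx·mx: 0, 1.6864, 4.1622, 4.475, 1.1628, 0.0666 → R0 = 11.553
x·lx·mx: 0, 1.6864, 8.3244, 13.425, 4.6512, 0.333 → Σ = 28.42
T = 28.42 / 11.553 = 2.459967… → 2.460

2.460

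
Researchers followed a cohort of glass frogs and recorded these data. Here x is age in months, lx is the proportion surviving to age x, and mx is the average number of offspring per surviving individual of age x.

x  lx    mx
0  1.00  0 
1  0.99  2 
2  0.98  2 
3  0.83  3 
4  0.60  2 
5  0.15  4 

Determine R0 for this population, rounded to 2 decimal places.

lx·mx by age: 0, 1.98, 1.96, 2.49, 1.2, 0.6
R0 = Σ lx·mx = 8.23 → 8.23

8.23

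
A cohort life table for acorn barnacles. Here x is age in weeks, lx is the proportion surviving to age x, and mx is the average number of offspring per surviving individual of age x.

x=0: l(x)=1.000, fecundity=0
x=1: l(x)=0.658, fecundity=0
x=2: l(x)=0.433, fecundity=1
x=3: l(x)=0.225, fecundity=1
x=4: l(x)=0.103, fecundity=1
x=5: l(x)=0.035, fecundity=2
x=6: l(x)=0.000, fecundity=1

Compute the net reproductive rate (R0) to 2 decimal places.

lx·mx by age: 0, 0, 0.433, 0.225, 0.103, 0.07, 0
R0 = Σ lx·mx = 0.831 → 0.83

0.83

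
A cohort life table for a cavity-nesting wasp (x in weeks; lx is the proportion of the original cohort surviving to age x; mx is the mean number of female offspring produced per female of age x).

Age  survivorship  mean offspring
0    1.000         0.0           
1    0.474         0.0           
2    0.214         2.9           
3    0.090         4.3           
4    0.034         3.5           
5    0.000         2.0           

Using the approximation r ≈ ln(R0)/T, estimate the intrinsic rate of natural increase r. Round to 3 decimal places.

R0 = Σ lx·mx = 0 + 0 + 0.6206 + 0.387 + 0.119 + 0 = 1.1266
Σ x·lx·mx = 2.8782; T = 2.8782/1.1266 = 2.55477…
r ≈ ln(R0)/T = ln(1.1266)/2.55477… = 0.04666… → 0.047

0.047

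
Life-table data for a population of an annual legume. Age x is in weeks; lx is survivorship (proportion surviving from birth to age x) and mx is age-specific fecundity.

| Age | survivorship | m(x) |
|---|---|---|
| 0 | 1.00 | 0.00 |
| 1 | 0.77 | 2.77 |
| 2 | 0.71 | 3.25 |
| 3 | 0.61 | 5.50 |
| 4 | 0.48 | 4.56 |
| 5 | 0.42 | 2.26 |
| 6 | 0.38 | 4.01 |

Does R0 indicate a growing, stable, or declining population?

R0 = Σ lx·mx = 0 + 2.1329 + 2.3075 + 3.355 + 2.1888 + 0.9492 + 1.5238 = 12.4572
R0 > 1, so the population is growing.

growing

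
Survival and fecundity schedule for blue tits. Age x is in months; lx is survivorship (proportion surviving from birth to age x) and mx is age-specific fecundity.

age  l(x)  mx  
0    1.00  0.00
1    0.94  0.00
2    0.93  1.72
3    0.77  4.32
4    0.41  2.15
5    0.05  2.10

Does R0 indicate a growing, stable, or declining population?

R0 = Σ lx·mx = 0 + 0 + 1.5996 + 3.3264 + 0.8815 + 0.105 = 5.9125
R0 > 1, so the population is growing.

growing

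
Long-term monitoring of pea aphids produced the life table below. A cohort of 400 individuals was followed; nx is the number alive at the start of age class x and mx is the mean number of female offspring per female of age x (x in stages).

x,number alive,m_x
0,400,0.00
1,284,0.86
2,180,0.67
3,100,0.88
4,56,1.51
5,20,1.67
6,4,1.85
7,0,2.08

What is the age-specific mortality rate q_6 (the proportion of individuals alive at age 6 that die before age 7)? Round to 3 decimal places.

1.000

lx = nx/n0 = nx/400: 1, 0.71, 0.45, 0.25, 0.14, 0.05, 0.01, 0
q_6 = (l_6 − l_7) / l_6 = (0.01 − 0) / 0.01
     = 0.01 / 0.01 = 1 → 1.000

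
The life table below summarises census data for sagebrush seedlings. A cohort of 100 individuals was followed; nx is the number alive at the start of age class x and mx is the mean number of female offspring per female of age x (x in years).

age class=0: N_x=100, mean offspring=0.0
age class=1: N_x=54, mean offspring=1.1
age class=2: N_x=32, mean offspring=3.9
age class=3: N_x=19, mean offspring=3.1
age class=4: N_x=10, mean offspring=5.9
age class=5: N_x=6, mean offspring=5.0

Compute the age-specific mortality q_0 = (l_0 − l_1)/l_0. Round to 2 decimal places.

lx = nx/n0 = nx/100: 1, 0.54, 0.32, 0.19, 0.1, 0.06
q_0 = (l_0 − l_1) / l_0 = (1 − 0.54) / 1
     = 0.46 / 1 = 0.46 → 0.46

0.46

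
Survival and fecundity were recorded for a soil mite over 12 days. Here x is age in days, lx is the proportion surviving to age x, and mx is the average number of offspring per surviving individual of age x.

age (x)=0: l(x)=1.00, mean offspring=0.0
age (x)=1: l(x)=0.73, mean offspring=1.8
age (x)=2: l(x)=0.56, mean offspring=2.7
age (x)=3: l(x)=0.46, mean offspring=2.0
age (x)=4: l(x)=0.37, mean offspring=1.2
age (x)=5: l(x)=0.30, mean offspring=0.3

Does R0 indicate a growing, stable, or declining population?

growing

R0 = Σ lx·mx = 0 + 1.314 + 1.512 + 0.92 + 0.444 + 0.09 = 4.28
R0 > 1, so the population is growing.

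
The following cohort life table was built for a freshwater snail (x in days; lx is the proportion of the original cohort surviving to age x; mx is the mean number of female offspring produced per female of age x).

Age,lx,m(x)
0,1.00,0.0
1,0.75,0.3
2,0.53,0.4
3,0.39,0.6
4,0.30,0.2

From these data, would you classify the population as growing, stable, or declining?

R0 = Σ lx·mx = 0 + 0.225 + 0.212 + 0.234 + 0.06 = 0.731
R0 < 1, so the population is declining.

declining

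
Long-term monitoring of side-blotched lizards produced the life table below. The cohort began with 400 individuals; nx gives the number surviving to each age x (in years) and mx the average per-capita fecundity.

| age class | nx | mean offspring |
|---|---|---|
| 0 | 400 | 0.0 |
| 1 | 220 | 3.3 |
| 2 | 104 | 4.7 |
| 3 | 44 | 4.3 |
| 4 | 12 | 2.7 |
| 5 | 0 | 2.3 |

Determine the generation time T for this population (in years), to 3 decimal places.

1.671

lx = nx/n0 = nx/400: 1, 0.55, 0.26, 0.11, 0.03, 0
lx·mx: 0, 1.815, 1.222, 0.473, 0.081, 0 → R0 = 3.591
x·lx·mx: 0, 1.815, 2.444, 1.419, 0.324, 0 → Σ = 6.002
T = 6.002 / 3.591 = 1.671401… → 1.671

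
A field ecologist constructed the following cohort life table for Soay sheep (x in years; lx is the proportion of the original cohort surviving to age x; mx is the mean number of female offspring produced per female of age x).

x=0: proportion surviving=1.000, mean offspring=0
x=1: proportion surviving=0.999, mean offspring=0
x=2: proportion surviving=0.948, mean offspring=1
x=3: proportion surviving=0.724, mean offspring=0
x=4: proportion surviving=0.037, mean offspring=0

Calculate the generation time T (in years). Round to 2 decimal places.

2.00

lx·mx: 0, 0, 0.948, 0, 0 → R0 = 0.948
x·lx·mx: 0, 0, 1.896, 0, 0 → Σ = 1.896
T = 1.896 / 0.948 = 2 → 2.00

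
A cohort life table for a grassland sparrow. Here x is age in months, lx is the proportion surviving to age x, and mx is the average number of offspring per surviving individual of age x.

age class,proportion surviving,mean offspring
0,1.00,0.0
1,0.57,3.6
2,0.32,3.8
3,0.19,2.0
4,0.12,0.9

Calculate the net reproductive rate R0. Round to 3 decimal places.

3.756

lx·mx by age: 0, 2.052, 1.216, 0.38, 0.108
R0 = Σ lx·mx = 3.756 → 3.756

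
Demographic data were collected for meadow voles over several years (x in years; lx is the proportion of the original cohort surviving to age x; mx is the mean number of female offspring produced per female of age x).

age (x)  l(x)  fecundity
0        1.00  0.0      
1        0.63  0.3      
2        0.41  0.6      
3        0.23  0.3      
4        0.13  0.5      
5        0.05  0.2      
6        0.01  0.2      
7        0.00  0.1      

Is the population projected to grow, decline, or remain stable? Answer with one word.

R0 = Σ lx·mx = 0 + 0.189 + 0.246 + 0.069 + 0.065 + 0.01 + 0.002 + 0 = 0.581
R0 < 1, so the population is declining.

declining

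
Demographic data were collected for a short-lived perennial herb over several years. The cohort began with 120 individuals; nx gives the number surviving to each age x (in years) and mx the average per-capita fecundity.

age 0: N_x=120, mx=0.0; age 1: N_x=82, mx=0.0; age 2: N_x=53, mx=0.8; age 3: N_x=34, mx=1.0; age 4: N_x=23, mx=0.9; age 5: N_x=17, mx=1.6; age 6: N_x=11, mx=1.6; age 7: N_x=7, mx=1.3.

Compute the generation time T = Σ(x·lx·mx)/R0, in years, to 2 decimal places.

lx = nx/n0 = nx/120: 1, 0.68333…, 0.44167…, 0.28333…, 0.19167…, 0.14167…, 0.09167…, 0.05833…
lx·mx: 0, 0, 0.353333…, 0.283333…, 0.1725…, 0.226667…, 0.146667…, 0.075833… → R0 = 1.258333…
x·lx·mx: 0, 0, 0.706667…, 0.85…, 0.69…, 1.133333…, 0.88…, 0.530833… → Σ = 4.790833…
T = 4.790833… / 1.258333… = 3.807285… → 3.81

3.81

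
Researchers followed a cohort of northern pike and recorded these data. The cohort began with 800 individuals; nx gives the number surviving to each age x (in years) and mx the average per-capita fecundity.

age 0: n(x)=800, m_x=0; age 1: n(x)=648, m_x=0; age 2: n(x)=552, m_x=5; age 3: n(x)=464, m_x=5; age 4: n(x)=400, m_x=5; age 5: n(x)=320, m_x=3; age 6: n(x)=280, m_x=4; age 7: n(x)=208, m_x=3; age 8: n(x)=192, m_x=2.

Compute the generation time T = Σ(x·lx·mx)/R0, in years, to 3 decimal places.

3.879

lx = nx/n0 = nx/800: 1, 0.81, 0.69, 0.58, 0.5, 0.4, 0.35, 0.26, 0.24
lx·mx: 0, 0, 3.45, 2.9, 2.5, 1.2, 1.4, 0.78, 0.48 → R0 = 12.71
x·lx·mx: 0, 0, 6.9, 8.7, 10, 6, 8.4, 5.46, 3.84 → Σ = 49.3
T = 49.3 / 12.71 = 3.878836… → 3.879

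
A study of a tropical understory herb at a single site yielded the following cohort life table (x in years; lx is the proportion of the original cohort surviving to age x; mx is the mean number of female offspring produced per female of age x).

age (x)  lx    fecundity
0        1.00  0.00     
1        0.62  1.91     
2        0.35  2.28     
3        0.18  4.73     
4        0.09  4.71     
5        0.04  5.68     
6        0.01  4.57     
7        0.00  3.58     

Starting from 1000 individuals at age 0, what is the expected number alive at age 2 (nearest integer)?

Expected survivors = N0 · l_2 = 1000 × 0.35 = 350 → 350

350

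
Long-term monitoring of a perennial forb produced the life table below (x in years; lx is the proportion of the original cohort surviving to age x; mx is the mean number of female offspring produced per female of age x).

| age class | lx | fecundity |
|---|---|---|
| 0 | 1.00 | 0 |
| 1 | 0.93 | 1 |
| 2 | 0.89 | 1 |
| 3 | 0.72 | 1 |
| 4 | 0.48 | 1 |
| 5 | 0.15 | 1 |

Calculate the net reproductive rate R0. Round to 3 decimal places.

3.170

lx·mx by age: 0, 0.93, 0.89, 0.72, 0.48, 0.15
R0 = Σ lx·mx = 3.17 → 3.170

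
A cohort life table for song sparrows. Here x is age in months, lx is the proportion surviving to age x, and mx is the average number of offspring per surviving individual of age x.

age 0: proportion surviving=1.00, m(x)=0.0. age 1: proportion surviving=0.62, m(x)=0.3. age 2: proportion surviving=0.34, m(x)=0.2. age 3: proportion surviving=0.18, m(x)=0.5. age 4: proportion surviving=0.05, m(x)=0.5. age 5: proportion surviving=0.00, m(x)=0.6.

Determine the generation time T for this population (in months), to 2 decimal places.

1.88

lx·mx: 0, 0.186, 0.068, 0.09, 0.025, 0 → R0 = 0.369
x·lx·mx: 0, 0.186, 0.136, 0.27, 0.1, 0 → Σ = 0.692
T = 0.692 / 0.369 = 1.875339… → 1.88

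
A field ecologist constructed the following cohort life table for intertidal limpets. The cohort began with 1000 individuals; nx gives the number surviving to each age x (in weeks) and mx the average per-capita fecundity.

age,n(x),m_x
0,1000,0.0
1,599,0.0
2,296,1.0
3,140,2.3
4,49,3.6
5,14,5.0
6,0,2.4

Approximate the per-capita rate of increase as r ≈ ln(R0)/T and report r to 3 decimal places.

lx = nx/n0 = nx/1000: 1, 0.599, 0.296, 0.14, 0.049, 0.014, 0
R0 = Σ lx·mx = 0 + 0 + 0.296 + 0.322 + 0.1764 + 0.07 + 0 = 0.8644
Σ x·lx·mx = 2.6136; T = 2.6136/0.8644 = 3.0236…
r ≈ ln(R0)/T = ln(0.8644)/3.0236… = -0.04819… → -0.048

-0.048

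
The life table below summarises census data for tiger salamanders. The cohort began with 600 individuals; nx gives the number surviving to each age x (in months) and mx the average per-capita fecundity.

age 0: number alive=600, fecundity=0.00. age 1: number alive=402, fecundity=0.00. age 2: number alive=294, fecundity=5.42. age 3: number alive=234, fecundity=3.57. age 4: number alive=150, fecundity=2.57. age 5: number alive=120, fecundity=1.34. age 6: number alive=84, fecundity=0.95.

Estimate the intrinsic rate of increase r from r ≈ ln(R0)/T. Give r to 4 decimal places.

lx = nx/n0 = nx/600: 1, 0.67, 0.49, 0.39, 0.25, 0.2, 0.14
R0 = Σ lx·mx = 0 + 0 + 2.6558 + 1.3923 + 0.6425 + 0.268 + 0.133 = 5.0916
Σ x·lx·mx = 14.1965; T = 14.1965/5.0916 = 2.78822…
r ≈ ln(R0)/T = ln(5.0916)/2.78822… = 0.583739… → 0.5837

0.5837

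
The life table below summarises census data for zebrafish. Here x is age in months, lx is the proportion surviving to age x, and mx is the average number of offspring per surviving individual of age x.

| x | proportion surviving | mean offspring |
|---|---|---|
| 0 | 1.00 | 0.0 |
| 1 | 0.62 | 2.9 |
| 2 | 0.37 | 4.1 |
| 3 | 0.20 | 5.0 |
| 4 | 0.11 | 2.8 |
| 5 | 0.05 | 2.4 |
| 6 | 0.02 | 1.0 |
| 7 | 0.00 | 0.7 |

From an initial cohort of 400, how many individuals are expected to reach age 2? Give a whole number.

148

Expected survivors = N0 · l_2 = 400 × 0.37 = 148 → 148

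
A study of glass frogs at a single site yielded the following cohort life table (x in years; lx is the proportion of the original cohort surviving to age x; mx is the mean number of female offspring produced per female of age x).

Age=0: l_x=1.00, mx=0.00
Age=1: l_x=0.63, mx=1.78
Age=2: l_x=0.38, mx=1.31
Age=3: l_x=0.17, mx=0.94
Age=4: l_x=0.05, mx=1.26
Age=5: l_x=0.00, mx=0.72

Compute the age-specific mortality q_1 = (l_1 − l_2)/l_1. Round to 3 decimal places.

q_1 = (l_1 − l_2) / l_1 = (0.63 − 0.38) / 0.63
     = 0.25 / 0.63 = 0.396825… → 0.397

0.397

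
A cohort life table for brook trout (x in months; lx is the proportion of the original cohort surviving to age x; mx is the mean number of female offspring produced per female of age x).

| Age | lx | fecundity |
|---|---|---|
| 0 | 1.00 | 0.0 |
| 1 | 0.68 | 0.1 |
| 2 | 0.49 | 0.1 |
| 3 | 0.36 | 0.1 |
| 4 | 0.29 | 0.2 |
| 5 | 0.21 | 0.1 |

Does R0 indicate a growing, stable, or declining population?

R0 = Σ lx·mx = 0 + 0.068 + 0.049 + 0.036 + 0.058 + 0.021 = 0.232
R0 < 1, so the population is declining.

declining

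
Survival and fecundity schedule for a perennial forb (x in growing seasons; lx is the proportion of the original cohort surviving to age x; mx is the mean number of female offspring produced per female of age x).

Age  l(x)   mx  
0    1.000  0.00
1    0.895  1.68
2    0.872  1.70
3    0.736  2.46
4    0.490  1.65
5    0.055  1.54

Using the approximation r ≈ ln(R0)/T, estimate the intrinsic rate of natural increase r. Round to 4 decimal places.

0.7297

R0 = Σ lx·mx = 0 + 1.5036 + 1.4824 + 1.81056 + 0.8085 + 0.0847 = 5.68976
Σ x·lx·mx = 13.55758; T = 13.55758/5.68976 = 2.3828…
r ≈ ln(R0)/T = ln(5.68976)/2.3828… = 0.729673… → 0.7297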